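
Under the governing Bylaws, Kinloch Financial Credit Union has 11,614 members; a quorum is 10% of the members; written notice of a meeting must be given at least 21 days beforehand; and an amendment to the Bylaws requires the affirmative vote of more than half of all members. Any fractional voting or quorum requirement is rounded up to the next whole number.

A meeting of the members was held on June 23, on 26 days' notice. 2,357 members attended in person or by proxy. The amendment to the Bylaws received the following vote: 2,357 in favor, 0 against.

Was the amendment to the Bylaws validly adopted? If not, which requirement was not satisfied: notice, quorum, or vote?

Notice: 26 days given; 21 required. Satisfied.
Quorum: 10% of 11,614 = 1,161.40, rounded up to 1,162; 2,357 present. Satisfied.
Vote: requires a majority of all members (11,614); a majority of 11614 is 5808, so 5,808 needed; 2,357 in favor. Not satisfied.

Invalid — vote requirement not satisfied.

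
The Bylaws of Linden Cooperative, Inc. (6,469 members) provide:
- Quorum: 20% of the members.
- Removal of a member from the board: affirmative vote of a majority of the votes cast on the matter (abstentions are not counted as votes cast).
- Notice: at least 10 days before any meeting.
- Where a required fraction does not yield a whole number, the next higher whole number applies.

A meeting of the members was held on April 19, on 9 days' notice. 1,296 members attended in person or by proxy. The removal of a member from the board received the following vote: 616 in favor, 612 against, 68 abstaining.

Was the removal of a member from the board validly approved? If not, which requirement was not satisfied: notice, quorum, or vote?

Invalid — notice requirement not satisfied.

Notice: 9 days given; 10 required. Not satisfied.
Quorum: 20% of 6,469 = 1,293.80, rounded up to 1,294; 1,296 present. Satisfied.
Vote: requires a majority of the votes cast (1,296 − 68 abstaining = 1,228); a majority of 1228 is 615, so 615 needed; 616 in favor. Satisfied.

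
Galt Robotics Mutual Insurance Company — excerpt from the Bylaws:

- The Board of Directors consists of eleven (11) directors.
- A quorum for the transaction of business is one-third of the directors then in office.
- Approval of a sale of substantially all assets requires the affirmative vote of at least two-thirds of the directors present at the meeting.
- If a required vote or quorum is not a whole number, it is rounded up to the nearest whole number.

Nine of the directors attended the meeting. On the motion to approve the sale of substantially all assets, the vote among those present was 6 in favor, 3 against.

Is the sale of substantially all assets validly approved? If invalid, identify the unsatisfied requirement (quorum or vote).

Valid — all requirements satisfied.

Quorum: 9 present; quorum is 4. Satisfied.
Vote: the sale of substantially all assets requires two-thirds of the directors present (9). 2/3 of 9 = 6, so 6 affirmative votes are needed; 6 voted in favor. Satisfied.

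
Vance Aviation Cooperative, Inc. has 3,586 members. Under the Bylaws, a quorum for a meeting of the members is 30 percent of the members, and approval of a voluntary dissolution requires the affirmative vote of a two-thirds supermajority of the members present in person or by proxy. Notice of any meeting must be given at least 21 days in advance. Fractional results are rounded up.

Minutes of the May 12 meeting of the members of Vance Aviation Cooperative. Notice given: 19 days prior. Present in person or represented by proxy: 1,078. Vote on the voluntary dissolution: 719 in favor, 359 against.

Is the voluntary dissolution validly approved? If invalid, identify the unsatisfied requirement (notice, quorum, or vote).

Invalid — notice requirement not satisfied.

Notice: 19 days given; 21 required. Not satisfied.
Quorum: 30% of 3,586 = 1,075.80, rounded up to 1,076; 1,078 present. Satisfied.
Vote: requires two-thirds of those present (1,078); 2/3 of 1078 = 718.67, rounded up to 719, so 719 needed; 719 in favor. Satisfied.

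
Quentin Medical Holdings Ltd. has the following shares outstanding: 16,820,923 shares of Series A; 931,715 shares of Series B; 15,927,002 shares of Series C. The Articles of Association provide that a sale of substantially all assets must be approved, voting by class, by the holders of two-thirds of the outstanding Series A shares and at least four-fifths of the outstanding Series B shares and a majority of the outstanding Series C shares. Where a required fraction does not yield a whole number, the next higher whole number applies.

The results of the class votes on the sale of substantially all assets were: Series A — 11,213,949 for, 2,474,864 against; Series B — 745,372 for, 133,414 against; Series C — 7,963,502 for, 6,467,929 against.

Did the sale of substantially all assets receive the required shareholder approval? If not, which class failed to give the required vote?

Series A: 2/3 of 16820923 = 11213948.67, rounded up to 11213949; 11,213,949 required, 11,213,949 in favor — approved.
Series B: 4/5 of 931715 = 745372; 745,372 required, 745,372 in favor — approved.
Series C: a majority of 15927002 is 7963502; 7,963,502 required, 7,963,502 in favor — approved.

Approved — every class gave the required vote.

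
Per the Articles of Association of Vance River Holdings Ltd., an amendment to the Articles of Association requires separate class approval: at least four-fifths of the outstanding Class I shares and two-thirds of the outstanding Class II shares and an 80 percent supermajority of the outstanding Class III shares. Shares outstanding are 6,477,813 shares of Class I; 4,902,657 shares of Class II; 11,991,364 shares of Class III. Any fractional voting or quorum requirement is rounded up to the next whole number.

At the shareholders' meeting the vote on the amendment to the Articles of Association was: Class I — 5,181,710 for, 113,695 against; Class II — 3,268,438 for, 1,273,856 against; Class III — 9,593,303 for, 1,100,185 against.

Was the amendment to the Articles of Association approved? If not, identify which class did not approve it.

Not approved — the Class I shares did not give the required vote.

Class I: 4/5 of 6477813 = 5182250.40, rounded up to 5182251; 5,182,251 required, 5,181,710 in favor — not approved.
Class II: 2/3 of 4902657 = 3268438; 3,268,438 required, 3,268,438 in favor — approved.
Class III: 4/5 of 11991364 = 9593091.20, rounded up to 9593092; 9,593,092 required, 9,593,303 in favor — approved.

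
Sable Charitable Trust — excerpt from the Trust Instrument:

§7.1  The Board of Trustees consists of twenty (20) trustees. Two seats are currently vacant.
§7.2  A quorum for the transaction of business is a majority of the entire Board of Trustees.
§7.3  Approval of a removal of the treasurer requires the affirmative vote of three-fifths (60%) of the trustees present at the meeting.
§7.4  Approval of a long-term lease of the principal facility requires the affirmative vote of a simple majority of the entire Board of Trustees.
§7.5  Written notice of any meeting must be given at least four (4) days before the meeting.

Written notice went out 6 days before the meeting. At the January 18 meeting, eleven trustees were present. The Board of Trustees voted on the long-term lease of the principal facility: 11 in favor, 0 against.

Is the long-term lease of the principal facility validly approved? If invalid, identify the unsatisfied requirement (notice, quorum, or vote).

Notice: 6 days given; 4 required (6 ≥ 4). Satisfied.
Quorum: 11 present; quorum is 11. Satisfied.
Vote: the long-term lease of the principal facility requires a majority of the entire Board of Trustees (20). A majority of 20 is 11, so 11 affirmative votes are needed; 11 voted in favor. Satisfied.

Valid — all requirements satisfied.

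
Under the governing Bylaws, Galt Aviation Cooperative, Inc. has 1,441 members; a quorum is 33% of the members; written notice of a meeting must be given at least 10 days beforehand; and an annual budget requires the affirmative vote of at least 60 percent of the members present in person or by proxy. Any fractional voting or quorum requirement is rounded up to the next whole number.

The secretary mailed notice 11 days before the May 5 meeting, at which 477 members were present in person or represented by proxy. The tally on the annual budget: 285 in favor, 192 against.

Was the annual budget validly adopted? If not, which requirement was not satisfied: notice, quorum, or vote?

Invalid — vote requirement not satisfied.

Notice: 11 days given; 10 required. Satisfied.
Quorum: 33% of 1,441 = 475.53, rounded up to 476; 477 present. Satisfied.
Vote: requires three-fifths of those present (477); 3/5 of 477 = 286.20, rounded up to 287, so 287 needed; 285 in favor. Not satisfied.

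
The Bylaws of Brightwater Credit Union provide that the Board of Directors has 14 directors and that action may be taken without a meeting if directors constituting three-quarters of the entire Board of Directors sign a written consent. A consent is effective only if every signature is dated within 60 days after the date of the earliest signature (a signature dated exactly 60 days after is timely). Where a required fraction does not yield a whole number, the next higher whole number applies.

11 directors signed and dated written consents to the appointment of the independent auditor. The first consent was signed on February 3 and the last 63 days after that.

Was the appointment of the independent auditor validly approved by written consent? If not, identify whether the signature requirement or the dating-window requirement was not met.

Not effective — dating-window requirement not satisfied.

Signatures required: three-quarters of 14 — 3/4 of 14 = 10.50, rounded up to 11, so 11 needed; 11 signed. Sufficient.
Dating window: the latest signature is 63 days after the earliest; the limit is 60 days. Outside the window.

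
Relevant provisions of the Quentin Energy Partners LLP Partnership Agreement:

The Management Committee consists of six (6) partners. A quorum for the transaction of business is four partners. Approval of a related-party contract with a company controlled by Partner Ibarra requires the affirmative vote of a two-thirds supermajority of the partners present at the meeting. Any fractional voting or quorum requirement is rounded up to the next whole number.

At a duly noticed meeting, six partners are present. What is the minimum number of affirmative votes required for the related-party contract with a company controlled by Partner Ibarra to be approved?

The related-party contract with a company controlled by Partner Ibarra requires two-thirds of the partners present (6).
2/3 of 6 = 4.

4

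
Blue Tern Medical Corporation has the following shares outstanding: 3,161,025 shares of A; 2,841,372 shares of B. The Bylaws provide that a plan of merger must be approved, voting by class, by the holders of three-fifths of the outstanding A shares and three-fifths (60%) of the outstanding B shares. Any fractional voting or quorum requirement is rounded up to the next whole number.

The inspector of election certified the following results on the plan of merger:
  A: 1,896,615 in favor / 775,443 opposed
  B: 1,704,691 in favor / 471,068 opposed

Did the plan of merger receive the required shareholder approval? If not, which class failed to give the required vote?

A: 3/5 of 3161025 = 1896615; 1,896,615 required, 1,896,615 in favor — approved.
B: 3/5 of 2841372 = 1704823.20, rounded up to 1704824; 1,704,824 required, 1,704,691 in favor — not approved.

Not approved — the B shares did not give the required vote.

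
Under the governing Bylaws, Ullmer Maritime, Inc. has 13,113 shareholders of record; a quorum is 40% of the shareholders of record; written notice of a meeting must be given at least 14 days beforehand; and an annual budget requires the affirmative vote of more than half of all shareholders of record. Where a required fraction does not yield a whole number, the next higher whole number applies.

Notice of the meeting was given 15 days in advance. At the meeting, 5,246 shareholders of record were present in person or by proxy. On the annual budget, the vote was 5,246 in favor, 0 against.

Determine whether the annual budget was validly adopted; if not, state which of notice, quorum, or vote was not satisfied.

Invalid — vote requirement not satisfied.

Notice: 15 days given; 14 required. Satisfied.
Quorum: 40% of 13,113 = 5,245.20, rounded up to 5,246; 5,246 present. Satisfied.
Vote: requires a majority of all shareholders of record (13,113); a majority of 13113 is 6557, so 6,557 needed; 5,246 in favor. Not satisfied.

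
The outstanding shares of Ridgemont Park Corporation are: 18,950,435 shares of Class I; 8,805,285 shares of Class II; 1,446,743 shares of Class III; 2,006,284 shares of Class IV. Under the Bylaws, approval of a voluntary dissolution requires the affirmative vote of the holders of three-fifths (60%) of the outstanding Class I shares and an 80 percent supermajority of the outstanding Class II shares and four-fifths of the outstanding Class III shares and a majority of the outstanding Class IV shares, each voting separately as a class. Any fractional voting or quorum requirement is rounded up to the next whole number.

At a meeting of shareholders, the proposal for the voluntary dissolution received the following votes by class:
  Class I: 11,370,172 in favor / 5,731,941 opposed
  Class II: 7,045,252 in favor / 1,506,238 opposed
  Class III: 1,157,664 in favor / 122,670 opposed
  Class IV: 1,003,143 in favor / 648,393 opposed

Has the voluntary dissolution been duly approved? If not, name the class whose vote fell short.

Class I: 3/5 of 18950435 = 11370261; 11,370,261 required, 11,370,172 in favor — not approved.
Class II: 4/5 of 8805285 = 7044228; 7,044,228 required, 7,045,252 in favor — approved.
Class III: 4/5 of 1446743 = 1157394.40, rounded up to 1157395; 1,157,395 required, 1,157,664 in favor — approved.
Class IV: a majority of 2006284 is 1003143; 1,003,143 required, 1,003,143 in favor — approved.

Not approved — the Class I shares did not give the required vote.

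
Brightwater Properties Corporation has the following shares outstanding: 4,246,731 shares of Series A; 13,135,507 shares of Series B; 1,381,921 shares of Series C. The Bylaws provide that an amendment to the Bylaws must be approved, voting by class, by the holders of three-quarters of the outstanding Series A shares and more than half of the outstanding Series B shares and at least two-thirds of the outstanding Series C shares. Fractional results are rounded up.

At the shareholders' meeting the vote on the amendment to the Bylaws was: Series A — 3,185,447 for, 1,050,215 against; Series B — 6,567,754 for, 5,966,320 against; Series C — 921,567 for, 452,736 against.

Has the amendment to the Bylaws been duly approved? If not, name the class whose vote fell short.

Series A: 3/4 of 4246731 = 3185048.25, rounded up to 3185049; 3,185,049 required, 3,185,447 in favor — approved.
Series B: a majority of 13135507 is 6567754; 6,567,754 required, 6,567,754 in favor — approved.
Series C: 2/3 of 1381921 = 921280.67, rounded up to 921281; 921,281 required, 921,567 in favor — approved.

Approved — every class gave the required vote.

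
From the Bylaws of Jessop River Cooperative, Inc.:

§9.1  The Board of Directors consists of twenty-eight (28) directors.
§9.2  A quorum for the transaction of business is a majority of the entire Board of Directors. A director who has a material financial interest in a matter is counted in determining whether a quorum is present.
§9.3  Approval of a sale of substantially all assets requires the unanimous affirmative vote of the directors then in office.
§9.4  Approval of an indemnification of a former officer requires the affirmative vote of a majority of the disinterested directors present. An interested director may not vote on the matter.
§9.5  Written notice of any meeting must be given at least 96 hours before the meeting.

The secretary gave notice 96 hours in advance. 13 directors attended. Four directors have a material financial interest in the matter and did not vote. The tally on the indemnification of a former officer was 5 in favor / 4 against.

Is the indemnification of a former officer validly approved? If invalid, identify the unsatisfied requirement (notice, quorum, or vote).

Notice: 96 hours given; 96 required (96 ≥ 96). Satisfied.
Quorum: 13 present (interested directors count toward quorum); quorum is 15. Not satisfied.
Vote: the indemnification of a former officer requires a majority of the disinterested directors present (13 − 4 = 9). A majority of 9 is 5, so 5 affirmative votes are needed; 5 voted in favor. Satisfied. (Moot — without a quorum no business can be validly transacted.)

Invalid — quorum requirement not satisfied.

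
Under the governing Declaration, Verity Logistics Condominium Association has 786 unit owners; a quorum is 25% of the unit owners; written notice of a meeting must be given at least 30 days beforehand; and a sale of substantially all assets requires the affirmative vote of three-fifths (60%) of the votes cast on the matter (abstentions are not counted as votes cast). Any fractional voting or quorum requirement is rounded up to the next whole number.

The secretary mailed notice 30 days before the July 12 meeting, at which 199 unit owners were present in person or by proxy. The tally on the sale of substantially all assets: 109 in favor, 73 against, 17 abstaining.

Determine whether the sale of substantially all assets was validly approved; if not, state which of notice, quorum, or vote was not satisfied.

Notice: 30 days given; 30 required. Satisfied.
Quorum: 25% of 786 = 196.50, rounded up to 197; 199 present. Satisfied.
Vote: requires three-fifths of the votes cast (199 − 17 abstaining = 182); 3/5 of 182 = 109.20, rounded up to 110, so 110 needed; 109 in favor. Not satisfied.

Invalid — vote requirement not satisfied.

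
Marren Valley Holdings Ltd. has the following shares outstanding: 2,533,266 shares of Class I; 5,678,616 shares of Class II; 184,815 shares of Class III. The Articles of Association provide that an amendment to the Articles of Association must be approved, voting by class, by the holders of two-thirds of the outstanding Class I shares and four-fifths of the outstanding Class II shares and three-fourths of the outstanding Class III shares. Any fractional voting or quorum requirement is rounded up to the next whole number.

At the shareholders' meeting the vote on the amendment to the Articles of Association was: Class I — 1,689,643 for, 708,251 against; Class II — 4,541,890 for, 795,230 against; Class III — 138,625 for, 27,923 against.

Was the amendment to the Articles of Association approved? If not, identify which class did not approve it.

Not approved — the Class II shares did not give the required vote.

Class I: 2/3 of 2533266 = 1688844; 1,688,844 required, 1,689,643 in favor — approved.
Class II: 4/5 of 5678616 = 4542892.80, rounded up to 4542893; 4,542,893 required, 4,541,890 in favor — not approved.
Class III: 3/4 of 184815 = 138611.25, rounded up to 138612; 138,612 required, 138,625 in favor — approved.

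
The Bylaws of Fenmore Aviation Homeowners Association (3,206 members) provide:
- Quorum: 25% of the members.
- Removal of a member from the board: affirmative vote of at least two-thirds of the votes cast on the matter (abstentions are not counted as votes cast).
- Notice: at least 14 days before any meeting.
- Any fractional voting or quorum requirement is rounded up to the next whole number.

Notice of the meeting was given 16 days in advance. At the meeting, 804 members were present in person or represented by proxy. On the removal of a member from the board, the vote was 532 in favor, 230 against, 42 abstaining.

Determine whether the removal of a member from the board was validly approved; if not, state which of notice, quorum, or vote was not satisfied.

Valid — all requirements satisfied.

Notice: 16 days given; 14 required. Satisfied.
Quorum: 25% of 3,206 = 801.50, rounded up to 802; 804 present. Satisfied.
Vote: requires two-thirds of the votes cast (804 − 42 abstaining = 762); 2/3 of 762 = 508, so 508 needed; 532 in favor. Satisfied.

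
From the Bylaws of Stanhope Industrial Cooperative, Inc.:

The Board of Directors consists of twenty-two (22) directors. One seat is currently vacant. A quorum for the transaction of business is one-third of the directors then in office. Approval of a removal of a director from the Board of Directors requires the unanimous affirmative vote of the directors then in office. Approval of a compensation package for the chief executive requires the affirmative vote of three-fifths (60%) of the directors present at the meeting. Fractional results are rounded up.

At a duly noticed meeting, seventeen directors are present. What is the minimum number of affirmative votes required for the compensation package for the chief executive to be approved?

11

The compensation package for the chief executive requires three-fifths of the directors present (17).
3/5 of 17 = 10.20, rounded up to 11.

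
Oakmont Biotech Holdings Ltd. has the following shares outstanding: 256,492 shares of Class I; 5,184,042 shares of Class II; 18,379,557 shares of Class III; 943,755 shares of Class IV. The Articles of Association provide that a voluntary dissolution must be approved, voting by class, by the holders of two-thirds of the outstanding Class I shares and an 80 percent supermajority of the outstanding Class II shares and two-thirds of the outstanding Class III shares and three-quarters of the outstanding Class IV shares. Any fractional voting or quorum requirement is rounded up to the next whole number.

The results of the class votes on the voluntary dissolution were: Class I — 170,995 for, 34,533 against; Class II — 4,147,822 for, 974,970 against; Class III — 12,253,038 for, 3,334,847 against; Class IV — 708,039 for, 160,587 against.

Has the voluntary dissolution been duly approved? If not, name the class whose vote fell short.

Class I: 2/3 of 256492 = 170994.67, rounded up to 170995; 170,995 required, 170,995 in favor — approved.
Class II: 4/5 of 5184042 = 4147233.60, rounded up to 4147234; 4,147,234 required, 4,147,822 in favor — approved.
Class III: 2/3 of 18379557 = 12253038; 12,253,038 required, 12,253,038 in favor — approved.
Class IV: 3/4 of 943755 = 707816.25, rounded up to 707817; 707,817 required, 708,039 in favor — approved.

Approved — every class gave the required vote.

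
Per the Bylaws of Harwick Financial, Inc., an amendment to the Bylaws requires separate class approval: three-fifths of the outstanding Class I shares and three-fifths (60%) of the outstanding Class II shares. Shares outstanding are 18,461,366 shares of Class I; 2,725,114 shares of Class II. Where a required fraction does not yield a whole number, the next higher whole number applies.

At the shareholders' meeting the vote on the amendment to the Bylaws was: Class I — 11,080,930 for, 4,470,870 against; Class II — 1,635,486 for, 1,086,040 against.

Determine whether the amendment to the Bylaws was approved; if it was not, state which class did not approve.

Class I: 3/5 of 18461366 = 11076819.60, rounded up to 11076820; 11,076,820 required, 11,080,930 in favor — approved.
Class II: 3/5 of 2725114 = 1635068.40, rounded up to 1635069; 1,635,069 required, 1,635,486 in favor — approved.

Approved — every class gave the required vote.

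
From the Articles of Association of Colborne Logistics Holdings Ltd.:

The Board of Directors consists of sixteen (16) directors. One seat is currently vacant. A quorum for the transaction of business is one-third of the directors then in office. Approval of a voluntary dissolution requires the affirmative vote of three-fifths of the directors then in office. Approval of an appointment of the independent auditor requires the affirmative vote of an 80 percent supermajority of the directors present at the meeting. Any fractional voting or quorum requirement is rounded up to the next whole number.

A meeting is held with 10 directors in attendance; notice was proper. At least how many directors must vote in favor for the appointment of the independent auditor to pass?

The appointment of the independent auditor requires four-fifths of the directors present (10).
4/5 of 10 = 8.

8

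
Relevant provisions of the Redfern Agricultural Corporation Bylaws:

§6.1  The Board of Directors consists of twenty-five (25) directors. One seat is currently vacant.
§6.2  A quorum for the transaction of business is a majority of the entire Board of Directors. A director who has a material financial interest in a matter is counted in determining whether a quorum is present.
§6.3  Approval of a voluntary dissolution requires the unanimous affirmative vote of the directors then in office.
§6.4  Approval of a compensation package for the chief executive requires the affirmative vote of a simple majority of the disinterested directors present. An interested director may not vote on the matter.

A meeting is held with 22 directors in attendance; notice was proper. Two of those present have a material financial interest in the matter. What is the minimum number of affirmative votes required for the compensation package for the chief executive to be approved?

The compensation package for the chief executive requires a majority of the disinterested directors present (22 − 2 = 20).
A majority of 20 is 11.

11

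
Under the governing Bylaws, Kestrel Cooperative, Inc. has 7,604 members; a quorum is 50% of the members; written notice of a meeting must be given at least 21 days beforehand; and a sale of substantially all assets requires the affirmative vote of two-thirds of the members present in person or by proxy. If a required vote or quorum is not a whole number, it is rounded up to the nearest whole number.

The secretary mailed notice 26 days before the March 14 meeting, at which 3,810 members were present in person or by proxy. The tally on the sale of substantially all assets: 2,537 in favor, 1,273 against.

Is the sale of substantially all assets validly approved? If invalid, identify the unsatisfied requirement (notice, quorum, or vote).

Invalid — vote requirement not satisfied.

Notice: 26 days given; 21 required. Satisfied.
Quorum: 50% of 7,604 = 3,802; 3,810 present. Satisfied.
Vote: requires two-thirds of those present (3,810); 2/3 of 3810 = 2540, so 2,540 needed; 2,537 in favor. Not satisfied.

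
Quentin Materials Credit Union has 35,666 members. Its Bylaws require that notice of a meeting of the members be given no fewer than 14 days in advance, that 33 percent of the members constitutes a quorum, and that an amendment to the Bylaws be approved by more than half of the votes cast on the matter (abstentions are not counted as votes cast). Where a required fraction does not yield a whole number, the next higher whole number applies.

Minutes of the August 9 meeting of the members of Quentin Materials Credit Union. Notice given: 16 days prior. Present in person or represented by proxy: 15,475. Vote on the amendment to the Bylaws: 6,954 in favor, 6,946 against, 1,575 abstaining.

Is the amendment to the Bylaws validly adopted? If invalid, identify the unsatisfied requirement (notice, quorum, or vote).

Notice: 16 days given; 14 required. Satisfied.
Quorum: 33% of 35,666 = 11,769.78, rounded up to 11,770; 15,475 present. Satisfied.
Vote: requires a majority of the votes cast (15,475 − 1,575 abstaining = 13,900); a majority of 13900 is 6951, so 6,951 needed; 6,954 in favor. Satisfied.

Valid — all requirements satisfied.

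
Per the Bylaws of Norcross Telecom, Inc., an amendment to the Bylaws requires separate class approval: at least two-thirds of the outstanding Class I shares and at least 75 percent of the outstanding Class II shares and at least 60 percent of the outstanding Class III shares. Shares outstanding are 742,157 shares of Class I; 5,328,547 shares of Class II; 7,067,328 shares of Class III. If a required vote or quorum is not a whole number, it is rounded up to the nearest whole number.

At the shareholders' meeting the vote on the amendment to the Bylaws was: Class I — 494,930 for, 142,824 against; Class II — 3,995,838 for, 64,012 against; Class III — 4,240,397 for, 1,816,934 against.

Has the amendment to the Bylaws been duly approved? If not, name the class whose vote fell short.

Not approved — the Class II shares did not give the required vote.

Class I: 2/3 of 742157 = 494771.33, rounded up to 494772; 494,772 required, 494,930 in favor — approved.
Class II: 3/4 of 5328547 = 3996410.25, rounded up to 3996411; 3,996,411 required, 3,995,838 in favor — not approved.
Class III: 3/5 of 7067328 = 4240396.80, rounded up to 4240397; 4,240,397 required, 4,240,397 in favor — approved.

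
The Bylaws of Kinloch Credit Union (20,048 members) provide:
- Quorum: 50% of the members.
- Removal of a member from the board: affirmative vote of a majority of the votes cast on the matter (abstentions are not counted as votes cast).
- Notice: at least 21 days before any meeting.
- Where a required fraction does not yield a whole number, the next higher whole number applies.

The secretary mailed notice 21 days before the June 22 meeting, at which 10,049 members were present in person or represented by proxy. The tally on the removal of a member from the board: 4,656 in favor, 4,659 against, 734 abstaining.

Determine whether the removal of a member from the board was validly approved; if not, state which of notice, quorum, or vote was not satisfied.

Notice: 21 days given; 21 required. Satisfied.
Quorum: 50% of 20,048 = 10,024; 10,049 present. Satisfied.
Vote: requires a majority of the votes cast (10,049 − 734 abstaining = 9,315); a majority of 9315 is 4658, so 4,658 needed; 4,656 in favor. Not satisfied.

Invalid — vote requirement not satisfied.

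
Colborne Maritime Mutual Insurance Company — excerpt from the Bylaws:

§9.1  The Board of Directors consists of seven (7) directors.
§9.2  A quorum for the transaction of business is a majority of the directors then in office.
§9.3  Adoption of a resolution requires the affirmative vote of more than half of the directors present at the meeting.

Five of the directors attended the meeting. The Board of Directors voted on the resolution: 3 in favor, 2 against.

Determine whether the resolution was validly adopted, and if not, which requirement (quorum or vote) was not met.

Valid — all requirements satisfied.

Quorum: 5 present; quorum is 4. Satisfied.
Vote: the resolution requires a majority of the directors present (5). A majority of 5 is 3, so 3 affirmative votes are needed; 3 voted in favor. Satisfied.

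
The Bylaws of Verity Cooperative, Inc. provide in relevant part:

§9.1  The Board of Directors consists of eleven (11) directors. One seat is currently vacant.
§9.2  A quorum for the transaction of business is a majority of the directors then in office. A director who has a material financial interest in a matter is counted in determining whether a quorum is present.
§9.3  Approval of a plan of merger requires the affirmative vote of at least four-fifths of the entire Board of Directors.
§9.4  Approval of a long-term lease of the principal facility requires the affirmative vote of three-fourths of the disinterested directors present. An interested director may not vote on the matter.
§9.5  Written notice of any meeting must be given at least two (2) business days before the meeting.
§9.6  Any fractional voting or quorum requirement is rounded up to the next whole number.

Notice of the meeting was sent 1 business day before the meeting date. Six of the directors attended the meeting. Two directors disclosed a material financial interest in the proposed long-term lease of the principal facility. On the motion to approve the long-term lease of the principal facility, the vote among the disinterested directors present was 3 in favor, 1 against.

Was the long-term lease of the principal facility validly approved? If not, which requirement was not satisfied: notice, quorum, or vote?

Notice: 1 business day given; 2 required (1 < 2). Not satisfied.
Quorum: 6 present (interested directors count toward quorum); quorum is 6. Satisfied.
Vote: the long-term lease of the principal facility requires three-fourths of the disinterested directors present (6 − 2 = 4). 3/4 of 4 = 3, so 3 affirmative votes are needed; 3 voted in favor. Satisfied.

Invalid — notice requirement not satisfied.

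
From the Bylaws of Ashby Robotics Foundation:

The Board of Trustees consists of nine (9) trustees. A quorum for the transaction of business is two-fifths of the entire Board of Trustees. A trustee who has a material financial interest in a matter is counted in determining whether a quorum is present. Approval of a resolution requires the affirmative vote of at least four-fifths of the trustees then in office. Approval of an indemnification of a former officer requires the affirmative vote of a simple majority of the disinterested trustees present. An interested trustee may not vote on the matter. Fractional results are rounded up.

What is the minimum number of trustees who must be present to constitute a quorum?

2/5 of 9 = 3.60, rounded up to 4.

4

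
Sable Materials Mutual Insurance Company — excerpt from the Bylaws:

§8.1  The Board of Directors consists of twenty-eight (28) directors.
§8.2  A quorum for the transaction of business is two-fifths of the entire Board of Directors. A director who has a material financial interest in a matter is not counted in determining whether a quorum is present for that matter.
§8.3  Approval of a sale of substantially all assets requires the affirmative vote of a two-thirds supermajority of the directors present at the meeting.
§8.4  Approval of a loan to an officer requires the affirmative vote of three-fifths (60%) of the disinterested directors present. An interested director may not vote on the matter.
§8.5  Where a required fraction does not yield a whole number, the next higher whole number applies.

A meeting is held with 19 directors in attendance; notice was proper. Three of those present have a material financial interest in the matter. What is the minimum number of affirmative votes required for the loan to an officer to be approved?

The loan to an officer requires three-fifths of the disinterested directors present (19 − 3 = 16).
3/5 of 16 = 9.60, rounded up to 10.

10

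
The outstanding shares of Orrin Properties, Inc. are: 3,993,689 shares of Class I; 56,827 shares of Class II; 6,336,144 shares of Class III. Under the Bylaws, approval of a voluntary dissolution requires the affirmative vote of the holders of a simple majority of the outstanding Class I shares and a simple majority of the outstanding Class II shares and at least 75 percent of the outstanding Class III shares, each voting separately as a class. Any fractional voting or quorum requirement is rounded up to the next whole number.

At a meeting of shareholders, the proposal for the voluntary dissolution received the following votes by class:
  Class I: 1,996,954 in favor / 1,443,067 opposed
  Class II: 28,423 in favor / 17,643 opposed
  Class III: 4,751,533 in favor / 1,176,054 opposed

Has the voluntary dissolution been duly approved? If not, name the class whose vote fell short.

Class I: a majority of 3993689 is 1996845; 1,996,845 required, 1,996,954 in favor — approved.
Class II: a majority of 56827 is 28414; 28,414 required, 28,423 in favor — approved.
Class III: 3/4 of 6336144 = 4752108; 4,752,108 required, 4,751,533 in favor — not approved.

Not approved — the Class III shares did not give the required vote.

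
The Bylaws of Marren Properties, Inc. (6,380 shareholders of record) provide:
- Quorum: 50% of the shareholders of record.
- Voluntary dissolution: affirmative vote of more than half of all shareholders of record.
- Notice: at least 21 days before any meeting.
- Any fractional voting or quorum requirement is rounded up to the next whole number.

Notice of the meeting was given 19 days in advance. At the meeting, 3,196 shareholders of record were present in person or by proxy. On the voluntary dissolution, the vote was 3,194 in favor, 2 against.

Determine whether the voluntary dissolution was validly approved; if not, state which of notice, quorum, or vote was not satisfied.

Invalid — notice requirement not satisfied.

Notice: 19 days given; 21 required. Not satisfied.
Quorum: 50% of 6,380 = 3,190; 3,196 present. Satisfied.
Vote: requires a majority of all shareholders of record (6,380); a majority of 6380 is 3191, so 3,191 needed; 3,194 in favor. Satisfied.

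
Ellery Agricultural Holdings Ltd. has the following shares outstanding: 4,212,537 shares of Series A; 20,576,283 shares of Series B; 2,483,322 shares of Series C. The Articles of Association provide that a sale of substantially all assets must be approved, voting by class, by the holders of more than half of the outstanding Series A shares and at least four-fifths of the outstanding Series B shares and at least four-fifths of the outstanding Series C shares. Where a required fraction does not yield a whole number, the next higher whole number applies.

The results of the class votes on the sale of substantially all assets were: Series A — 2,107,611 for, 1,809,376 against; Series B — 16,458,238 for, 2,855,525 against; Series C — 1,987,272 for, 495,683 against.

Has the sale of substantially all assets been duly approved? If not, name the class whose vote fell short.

Not approved — the Series B shares did not give the required vote.

Series A: a majority of 4212537 is 2106269; 2,106,269 required, 2,107,611 in favor — approved.
Series B: 4/5 of 20576283 = 16461026.40, rounded up to 16461027; 16,461,027 required, 16,458,238 in favor — not approved.
Series C: 4/5 of 2483322 = 1986657.60, rounded up to 1986658; 1,986,658 required, 1,987,272 in favor — approved.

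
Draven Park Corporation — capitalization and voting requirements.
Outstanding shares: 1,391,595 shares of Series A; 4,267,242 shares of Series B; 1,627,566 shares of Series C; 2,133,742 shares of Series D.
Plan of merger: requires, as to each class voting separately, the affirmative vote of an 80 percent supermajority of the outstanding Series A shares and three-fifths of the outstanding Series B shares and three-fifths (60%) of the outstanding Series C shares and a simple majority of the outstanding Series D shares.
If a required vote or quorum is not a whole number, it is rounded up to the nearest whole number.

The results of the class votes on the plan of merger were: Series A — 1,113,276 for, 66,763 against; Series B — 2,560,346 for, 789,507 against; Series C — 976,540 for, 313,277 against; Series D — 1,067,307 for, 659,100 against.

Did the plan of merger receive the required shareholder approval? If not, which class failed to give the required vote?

Series A: 4/5 of 1391595 = 1113276; 1,113,276 required, 1,113,276 in favor — approved.
Series B: 3/5 of 4267242 = 2560345.20, rounded up to 2560346; 2,560,346 required, 2,560,346 in favor — approved.
Series C: 3/5 of 1627566 = 976539.60, rounded up to 976540; 976,540 required, 976,540 in favor — approved.
Series D: a majority of 2133742 is 1066872; 1,066,872 required, 1,067,307 in favor — approved.

Approved — every class gave the required vote.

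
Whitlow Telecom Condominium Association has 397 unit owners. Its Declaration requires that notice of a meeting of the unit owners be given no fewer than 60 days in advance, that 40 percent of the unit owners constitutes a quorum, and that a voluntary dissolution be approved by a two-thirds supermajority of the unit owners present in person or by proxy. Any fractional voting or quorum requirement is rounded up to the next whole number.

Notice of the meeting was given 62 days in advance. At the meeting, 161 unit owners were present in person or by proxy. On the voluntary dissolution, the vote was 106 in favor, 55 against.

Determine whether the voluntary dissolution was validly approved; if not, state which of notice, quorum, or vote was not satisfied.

Invalid — vote requirement not satisfied.

Notice: 62 days given; 60 required. Satisfied.
Quorum: 40% of 397 = 158.80, rounded up to 159; 161 present. Satisfied.
Vote: requires two-thirds of those present (161); 2/3 of 161 = 107.33, rounded up to 108, so 108 needed; 106 in favor. Not satisfied.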